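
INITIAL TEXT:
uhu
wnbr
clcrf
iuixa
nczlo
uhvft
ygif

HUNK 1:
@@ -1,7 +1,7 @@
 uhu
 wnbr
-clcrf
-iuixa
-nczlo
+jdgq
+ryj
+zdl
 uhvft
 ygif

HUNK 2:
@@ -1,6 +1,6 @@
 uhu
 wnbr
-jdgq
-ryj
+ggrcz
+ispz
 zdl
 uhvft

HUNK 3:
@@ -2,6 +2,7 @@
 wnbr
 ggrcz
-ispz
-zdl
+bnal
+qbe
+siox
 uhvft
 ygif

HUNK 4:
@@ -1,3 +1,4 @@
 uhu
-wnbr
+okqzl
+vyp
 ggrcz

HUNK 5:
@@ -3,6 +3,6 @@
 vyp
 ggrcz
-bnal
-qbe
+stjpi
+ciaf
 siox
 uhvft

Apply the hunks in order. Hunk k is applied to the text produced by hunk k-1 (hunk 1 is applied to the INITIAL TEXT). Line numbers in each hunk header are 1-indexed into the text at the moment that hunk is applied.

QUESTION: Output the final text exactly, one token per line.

Hunk 1: at line 1 remove [clcrf,iuixa,nczlo] add [jdgq,ryj,zdl] -> 7 lines: uhu wnbr jdgq ryj zdl uhvft ygif
Hunk 2: at line 1 remove [jdgq,ryj] add [ggrcz,ispz] -> 7 lines: uhu wnbr ggrcz ispz zdl uhvft ygif
Hunk 3: at line 2 remove [ispz,zdl] add [bnal,qbe,siox] -> 8 lines: uhu wnbr ggrcz bnal qbe siox uhvft ygif
Hunk 4: at line 1 remove [wnbr] add [okqzl,vyp] -> 9 lines: uhu okqzl vyp ggrcz bnal qbe siox uhvft ygif
Hunk 5: at line 3 remove [bnal,qbe] add [stjpi,ciaf] -> 9 lines: uhu okqzl vyp ggrcz stjpi ciaf siox uhvft ygif

Answer: uhu
okqzl
vyp
ggrcz
stjpi
ciaf
siox
uhvft
ygif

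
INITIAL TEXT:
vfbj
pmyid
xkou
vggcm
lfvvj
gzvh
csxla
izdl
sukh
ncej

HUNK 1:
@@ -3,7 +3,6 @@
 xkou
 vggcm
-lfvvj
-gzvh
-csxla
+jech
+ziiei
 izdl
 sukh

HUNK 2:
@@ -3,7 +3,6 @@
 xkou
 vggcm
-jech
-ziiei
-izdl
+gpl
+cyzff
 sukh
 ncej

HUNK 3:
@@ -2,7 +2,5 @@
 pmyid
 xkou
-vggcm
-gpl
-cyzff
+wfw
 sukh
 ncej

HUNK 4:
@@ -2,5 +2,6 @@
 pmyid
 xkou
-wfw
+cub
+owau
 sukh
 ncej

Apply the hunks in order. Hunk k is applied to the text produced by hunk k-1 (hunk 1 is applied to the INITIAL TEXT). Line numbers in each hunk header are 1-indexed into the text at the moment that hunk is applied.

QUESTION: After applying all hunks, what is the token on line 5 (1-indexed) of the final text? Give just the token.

Hunk 1: at line 3 remove [lfvvj,gzvh,csxla] add [jech,ziiei] -> 9 lines: vfbj pmyid xkou vggcm jech ziiei izdl sukh ncej
Hunk 2: at line 3 remove [jech,ziiei,izdl] add [gpl,cyzff] -> 8 lines: vfbj pmyid xkou vggcm gpl cyzff sukh ncej
Hunk 3: at line 2 remove [vggcm,gpl,cyzff] add [wfw] -> 6 lines: vfbj pmyid xkou wfw sukh ncej
Hunk 4: at line 2 remove [wfw] add [cub,owau] -> 7 lines: vfbj pmyid xkou cub owau sukh ncej
Final line 5: owau

Answer: owau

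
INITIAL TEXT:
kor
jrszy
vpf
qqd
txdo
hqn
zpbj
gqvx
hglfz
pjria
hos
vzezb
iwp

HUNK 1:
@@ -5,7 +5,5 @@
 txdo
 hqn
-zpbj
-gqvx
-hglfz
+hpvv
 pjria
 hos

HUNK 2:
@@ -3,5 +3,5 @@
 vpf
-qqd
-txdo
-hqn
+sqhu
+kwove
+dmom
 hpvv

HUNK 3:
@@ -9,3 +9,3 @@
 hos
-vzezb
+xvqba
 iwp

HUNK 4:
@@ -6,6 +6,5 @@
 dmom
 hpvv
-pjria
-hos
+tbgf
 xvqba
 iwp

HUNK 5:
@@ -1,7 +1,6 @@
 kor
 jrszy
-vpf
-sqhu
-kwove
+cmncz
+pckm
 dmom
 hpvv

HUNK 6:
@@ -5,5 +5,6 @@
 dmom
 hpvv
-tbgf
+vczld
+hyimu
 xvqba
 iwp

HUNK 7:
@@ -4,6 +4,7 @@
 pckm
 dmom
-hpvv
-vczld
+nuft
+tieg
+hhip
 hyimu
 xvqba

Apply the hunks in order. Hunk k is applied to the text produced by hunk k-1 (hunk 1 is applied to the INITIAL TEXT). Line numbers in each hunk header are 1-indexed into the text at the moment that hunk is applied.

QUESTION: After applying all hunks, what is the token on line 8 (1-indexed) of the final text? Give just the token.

Answer: hhip

Derivation:
Hunk 1: at line 5 remove [zpbj,gqvx,hglfz] add [hpvv] -> 11 lines: kor jrszy vpf qqd txdo hqn hpvv pjria hos vzezb iwp
Hunk 2: at line 3 remove [qqd,txdo,hqn] add [sqhu,kwove,dmom] -> 11 lines: kor jrszy vpf sqhu kwove dmom hpvv pjria hos vzezb iwp
Hunk 3: at line 9 remove [vzezb] add [xvqba] -> 11 lines: kor jrszy vpf sqhu kwove dmom hpvv pjria hos xvqba iwp
Hunk 4: at line 6 remove [pjria,hos] add [tbgf] -> 10 lines: kor jrszy vpf sqhu kwove dmom hpvv tbgf xvqba iwp
Hunk 5: at line 1 remove [vpf,sqhu,kwove] add [cmncz,pckm] -> 9 lines: kor jrszy cmncz pckm dmom hpvv tbgf xvqba iwp
Hunk 6: at line 5 remove [tbgf] add [vczld,hyimu] -> 10 lines: kor jrszy cmncz pckm dmom hpvv vczld hyimu xvqba iwp
Hunk 7: at line 4 remove [hpvv,vczld] add [nuft,tieg,hhip] -> 11 lines: kor jrszy cmncz pckm dmom nuft tieg hhip hyimu xvqba iwp
Final line 8: hhip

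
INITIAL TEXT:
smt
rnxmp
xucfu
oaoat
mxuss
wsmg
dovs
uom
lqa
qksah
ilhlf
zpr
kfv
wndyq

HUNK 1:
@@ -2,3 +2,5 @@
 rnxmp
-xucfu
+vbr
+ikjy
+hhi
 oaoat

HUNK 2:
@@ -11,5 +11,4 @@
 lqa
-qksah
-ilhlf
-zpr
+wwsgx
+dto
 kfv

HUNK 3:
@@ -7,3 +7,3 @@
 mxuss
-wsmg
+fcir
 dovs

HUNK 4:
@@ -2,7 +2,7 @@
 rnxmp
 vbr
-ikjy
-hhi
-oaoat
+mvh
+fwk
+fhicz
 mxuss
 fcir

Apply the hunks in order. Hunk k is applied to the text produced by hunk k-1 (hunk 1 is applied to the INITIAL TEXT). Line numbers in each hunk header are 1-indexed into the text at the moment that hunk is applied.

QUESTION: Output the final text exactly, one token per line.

Answer: smt
rnxmp
vbr
mvh
fwk
fhicz
mxuss
fcir
dovs
uom
lqa
wwsgx
dto
kfv
wndyq

Derivation:
Hunk 1: at line 2 remove [xucfu] add [vbr,ikjy,hhi] -> 16 lines: smt rnxmp vbr ikjy hhi oaoat mxuss wsmg dovs uom lqa qksah ilhlf zpr kfv wndyq
Hunk 2: at line 11 remove [qksah,ilhlf,zpr] add [wwsgx,dto] -> 15 lines: smt rnxmp vbr ikjy hhi oaoat mxuss wsmg dovs uom lqa wwsgx dto kfv wndyq
Hunk 3: at line 7 remove [wsmg] add [fcir] -> 15 lines: smt rnxmp vbr ikjy hhi oaoat mxuss fcir dovs uom lqa wwsgx dto kfv wndyq
Hunk 4: at line 2 remove [ikjy,hhi,oaoat] add [mvh,fwk,fhicz] -> 15 lines: smt rnxmp vbr mvh fwk fhicz mxuss fcir dovs uom lqa wwsgx dto kfv wndyq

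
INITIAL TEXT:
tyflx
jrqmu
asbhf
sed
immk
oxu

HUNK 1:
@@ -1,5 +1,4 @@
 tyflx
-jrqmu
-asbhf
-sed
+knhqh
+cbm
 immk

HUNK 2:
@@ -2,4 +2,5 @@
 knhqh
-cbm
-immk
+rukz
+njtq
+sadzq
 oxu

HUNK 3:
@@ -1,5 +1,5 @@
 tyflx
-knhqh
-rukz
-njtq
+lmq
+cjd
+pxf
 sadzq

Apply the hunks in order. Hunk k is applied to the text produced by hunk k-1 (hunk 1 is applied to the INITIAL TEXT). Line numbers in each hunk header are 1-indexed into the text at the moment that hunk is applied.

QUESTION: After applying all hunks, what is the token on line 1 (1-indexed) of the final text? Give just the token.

Hunk 1: at line 1 remove [jrqmu,asbhf,sed] add [knhqh,cbm] -> 5 lines: tyflx knhqh cbm immk oxu
Hunk 2: at line 2 remove [cbm,immk] add [rukz,njtq,sadzq] -> 6 lines: tyflx knhqh rukz njtq sadzq oxu
Hunk 3: at line 1 remove [knhqh,rukz,njtq] add [lmq,cjd,pxf] -> 6 lines: tyflx lmq cjd pxf sadzq oxu
Final line 1: tyflx

Answer: tyflx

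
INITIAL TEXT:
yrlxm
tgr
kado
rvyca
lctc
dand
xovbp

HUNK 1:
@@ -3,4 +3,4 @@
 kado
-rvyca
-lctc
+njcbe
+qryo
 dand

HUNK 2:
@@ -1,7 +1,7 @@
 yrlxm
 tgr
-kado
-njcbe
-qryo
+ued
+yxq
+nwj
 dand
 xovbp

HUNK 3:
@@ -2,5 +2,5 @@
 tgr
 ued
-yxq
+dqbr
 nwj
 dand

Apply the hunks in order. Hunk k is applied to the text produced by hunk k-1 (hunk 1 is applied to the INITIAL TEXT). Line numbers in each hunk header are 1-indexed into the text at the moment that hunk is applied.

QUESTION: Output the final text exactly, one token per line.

Answer: yrlxm
tgr
ued
dqbr
nwj
dand
xovbp

Derivation:
Hunk 1: at line 3 remove [rvyca,lctc] add [njcbe,qryo] -> 7 lines: yrlxm tgr kado njcbe qryo dand xovbp
Hunk 2: at line 1 remove [kado,njcbe,qryo] add [ued,yxq,nwj] -> 7 lines: yrlxm tgr ued yxq nwj dand xovbp
Hunk 3: at line 2 remove [yxq] add [dqbr] -> 7 lines: yrlxm tgr ued dqbr nwj dand xovbp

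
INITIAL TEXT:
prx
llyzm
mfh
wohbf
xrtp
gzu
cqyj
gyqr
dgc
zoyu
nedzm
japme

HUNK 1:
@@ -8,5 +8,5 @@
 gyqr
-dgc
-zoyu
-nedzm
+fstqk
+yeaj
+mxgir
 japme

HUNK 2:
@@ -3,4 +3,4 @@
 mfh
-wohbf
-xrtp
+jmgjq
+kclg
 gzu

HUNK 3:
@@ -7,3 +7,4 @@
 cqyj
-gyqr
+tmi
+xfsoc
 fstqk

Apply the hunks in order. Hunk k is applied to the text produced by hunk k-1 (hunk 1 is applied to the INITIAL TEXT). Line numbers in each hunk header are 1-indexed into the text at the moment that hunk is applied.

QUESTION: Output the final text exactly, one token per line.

Answer: prx
llyzm
mfh
jmgjq
kclg
gzu
cqyj
tmi
xfsoc
fstqk
yeaj
mxgir
japme

Derivation:
Hunk 1: at line 8 remove [dgc,zoyu,nedzm] add [fstqk,yeaj,mxgir] -> 12 lines: prx llyzm mfh wohbf xrtp gzu cqyj gyqr fstqk yeaj mxgir japme
Hunk 2: at line 3 remove [wohbf,xrtp] add [jmgjq,kclg] -> 12 lines: prx llyzm mfh jmgjq kclg gzu cqyj gyqr fstqk yeaj mxgir japme
Hunk 3: at line 7 remove [gyqr] add [tmi,xfsoc] -> 13 lines: prx llyzm mfh jmgjq kclg gzu cqyj tmi xfsoc fstqk yeaj mxgir japme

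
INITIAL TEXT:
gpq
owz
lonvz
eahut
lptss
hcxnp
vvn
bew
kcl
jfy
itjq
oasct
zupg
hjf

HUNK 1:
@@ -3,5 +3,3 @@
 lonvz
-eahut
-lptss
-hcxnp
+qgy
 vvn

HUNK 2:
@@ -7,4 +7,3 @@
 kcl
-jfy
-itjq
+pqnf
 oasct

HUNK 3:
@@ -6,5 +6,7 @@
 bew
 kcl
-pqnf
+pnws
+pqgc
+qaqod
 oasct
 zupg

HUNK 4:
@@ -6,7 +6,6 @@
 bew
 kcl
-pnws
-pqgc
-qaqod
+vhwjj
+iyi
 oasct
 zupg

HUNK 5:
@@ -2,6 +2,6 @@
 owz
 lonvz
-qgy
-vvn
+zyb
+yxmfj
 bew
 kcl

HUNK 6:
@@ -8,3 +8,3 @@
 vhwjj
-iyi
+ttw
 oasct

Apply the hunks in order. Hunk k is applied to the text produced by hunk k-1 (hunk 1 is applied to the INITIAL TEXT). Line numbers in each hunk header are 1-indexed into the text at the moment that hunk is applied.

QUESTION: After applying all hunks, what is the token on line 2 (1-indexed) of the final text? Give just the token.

Hunk 1: at line 3 remove [eahut,lptss,hcxnp] add [qgy] -> 12 lines: gpq owz lonvz qgy vvn bew kcl jfy itjq oasct zupg hjf
Hunk 2: at line 7 remove [jfy,itjq] add [pqnf] -> 11 lines: gpq owz lonvz qgy vvn bew kcl pqnf oasct zupg hjf
Hunk 3: at line 6 remove [pqnf] add [pnws,pqgc,qaqod] -> 13 lines: gpq owz lonvz qgy vvn bew kcl pnws pqgc qaqod oasct zupg hjf
Hunk 4: at line 6 remove [pnws,pqgc,qaqod] add [vhwjj,iyi] -> 12 lines: gpq owz lonvz qgy vvn bew kcl vhwjj iyi oasct zupg hjf
Hunk 5: at line 2 remove [qgy,vvn] add [zyb,yxmfj] -> 12 lines: gpq owz lonvz zyb yxmfj bew kcl vhwjj iyi oasct zupg hjf
Hunk 6: at line 8 remove [iyi] add [ttw] -> 12 lines: gpq owz lonvz zyb yxmfj bew kcl vhwjj ttw oasct zupg hjf
Final line 2: owz

Answer: owz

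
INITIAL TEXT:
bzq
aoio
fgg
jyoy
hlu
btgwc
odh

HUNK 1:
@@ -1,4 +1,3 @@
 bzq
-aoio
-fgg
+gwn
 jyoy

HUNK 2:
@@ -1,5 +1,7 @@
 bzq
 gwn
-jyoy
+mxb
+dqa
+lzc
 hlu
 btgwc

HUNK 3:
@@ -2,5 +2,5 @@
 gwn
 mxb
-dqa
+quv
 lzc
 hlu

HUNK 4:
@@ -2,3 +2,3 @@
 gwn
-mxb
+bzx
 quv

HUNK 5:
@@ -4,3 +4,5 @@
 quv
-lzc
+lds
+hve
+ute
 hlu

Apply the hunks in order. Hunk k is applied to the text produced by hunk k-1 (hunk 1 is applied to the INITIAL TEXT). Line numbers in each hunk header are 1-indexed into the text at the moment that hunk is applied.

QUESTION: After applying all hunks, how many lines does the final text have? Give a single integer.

Hunk 1: at line 1 remove [aoio,fgg] add [gwn] -> 6 lines: bzq gwn jyoy hlu btgwc odh
Hunk 2: at line 1 remove [jyoy] add [mxb,dqa,lzc] -> 8 lines: bzq gwn mxb dqa lzc hlu btgwc odh
Hunk 3: at line 2 remove [dqa] add [quv] -> 8 lines: bzq gwn mxb quv lzc hlu btgwc odh
Hunk 4: at line 2 remove [mxb] add [bzx] -> 8 lines: bzq gwn bzx quv lzc hlu btgwc odh
Hunk 5: at line 4 remove [lzc] add [lds,hve,ute] -> 10 lines: bzq gwn bzx quv lds hve ute hlu btgwc odh
Final line count: 10

Answer: 10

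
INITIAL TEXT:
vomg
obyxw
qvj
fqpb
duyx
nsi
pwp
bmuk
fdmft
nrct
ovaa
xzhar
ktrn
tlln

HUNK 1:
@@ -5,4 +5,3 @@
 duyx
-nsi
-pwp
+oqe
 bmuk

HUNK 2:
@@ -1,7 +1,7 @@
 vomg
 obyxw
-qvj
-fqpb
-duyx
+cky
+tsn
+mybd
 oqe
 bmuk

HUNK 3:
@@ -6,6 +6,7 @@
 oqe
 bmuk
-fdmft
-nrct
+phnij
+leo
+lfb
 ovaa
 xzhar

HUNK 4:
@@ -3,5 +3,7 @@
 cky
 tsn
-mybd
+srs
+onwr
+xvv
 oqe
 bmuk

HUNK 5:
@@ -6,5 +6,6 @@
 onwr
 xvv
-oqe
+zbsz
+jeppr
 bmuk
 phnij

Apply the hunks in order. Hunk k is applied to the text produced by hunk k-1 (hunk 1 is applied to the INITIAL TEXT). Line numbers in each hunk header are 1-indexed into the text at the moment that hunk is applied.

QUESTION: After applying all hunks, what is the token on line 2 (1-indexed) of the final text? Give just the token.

Answer: obyxw

Derivation:
Hunk 1: at line 5 remove [nsi,pwp] add [oqe] -> 13 lines: vomg obyxw qvj fqpb duyx oqe bmuk fdmft nrct ovaa xzhar ktrn tlln
Hunk 2: at line 1 remove [qvj,fqpb,duyx] add [cky,tsn,mybd] -> 13 lines: vomg obyxw cky tsn mybd oqe bmuk fdmft nrct ovaa xzhar ktrn tlln
Hunk 3: at line 6 remove [fdmft,nrct] add [phnij,leo,lfb] -> 14 lines: vomg obyxw cky tsn mybd oqe bmuk phnij leo lfb ovaa xzhar ktrn tlln
Hunk 4: at line 3 remove [mybd] add [srs,onwr,xvv] -> 16 lines: vomg obyxw cky tsn srs onwr xvv oqe bmuk phnij leo lfb ovaa xzhar ktrn tlln
Hunk 5: at line 6 remove [oqe] add [zbsz,jeppr] -> 17 lines: vomg obyxw cky tsn srs onwr xvv zbsz jeppr bmuk phnij leo lfb ovaa xzhar ktrn tlln
Final line 2: obyxw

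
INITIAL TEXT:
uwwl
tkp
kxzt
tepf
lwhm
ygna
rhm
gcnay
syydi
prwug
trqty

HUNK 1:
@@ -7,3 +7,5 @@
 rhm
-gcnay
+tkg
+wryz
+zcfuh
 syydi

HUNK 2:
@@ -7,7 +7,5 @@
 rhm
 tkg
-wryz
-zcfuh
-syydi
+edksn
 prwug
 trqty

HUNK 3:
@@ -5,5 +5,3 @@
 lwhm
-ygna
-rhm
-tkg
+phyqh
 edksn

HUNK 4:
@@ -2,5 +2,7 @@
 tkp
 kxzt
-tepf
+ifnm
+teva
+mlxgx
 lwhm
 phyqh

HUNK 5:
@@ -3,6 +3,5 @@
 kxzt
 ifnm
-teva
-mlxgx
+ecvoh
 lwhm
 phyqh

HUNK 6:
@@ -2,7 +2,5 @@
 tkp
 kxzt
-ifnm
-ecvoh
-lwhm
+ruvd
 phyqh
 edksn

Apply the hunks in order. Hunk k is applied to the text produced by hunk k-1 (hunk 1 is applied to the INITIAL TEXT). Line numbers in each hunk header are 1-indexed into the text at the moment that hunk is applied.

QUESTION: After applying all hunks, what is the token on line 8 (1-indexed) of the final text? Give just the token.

Answer: trqty

Derivation:
Hunk 1: at line 7 remove [gcnay] add [tkg,wryz,zcfuh] -> 13 lines: uwwl tkp kxzt tepf lwhm ygna rhm tkg wryz zcfuh syydi prwug trqty
Hunk 2: at line 7 remove [wryz,zcfuh,syydi] add [edksn] -> 11 lines: uwwl tkp kxzt tepf lwhm ygna rhm tkg edksn prwug trqty
Hunk 3: at line 5 remove [ygna,rhm,tkg] add [phyqh] -> 9 lines: uwwl tkp kxzt tepf lwhm phyqh edksn prwug trqty
Hunk 4: at line 2 remove [tepf] add [ifnm,teva,mlxgx] -> 11 lines: uwwl tkp kxzt ifnm teva mlxgx lwhm phyqh edksn prwug trqty
Hunk 5: at line 3 remove [teva,mlxgx] add [ecvoh] -> 10 lines: uwwl tkp kxzt ifnm ecvoh lwhm phyqh edksn prwug trqty
Hunk 6: at line 2 remove [ifnm,ecvoh,lwhm] add [ruvd] -> 8 lines: uwwl tkp kxzt ruvd phyqh edksn prwug trqty
Final line 8: trqty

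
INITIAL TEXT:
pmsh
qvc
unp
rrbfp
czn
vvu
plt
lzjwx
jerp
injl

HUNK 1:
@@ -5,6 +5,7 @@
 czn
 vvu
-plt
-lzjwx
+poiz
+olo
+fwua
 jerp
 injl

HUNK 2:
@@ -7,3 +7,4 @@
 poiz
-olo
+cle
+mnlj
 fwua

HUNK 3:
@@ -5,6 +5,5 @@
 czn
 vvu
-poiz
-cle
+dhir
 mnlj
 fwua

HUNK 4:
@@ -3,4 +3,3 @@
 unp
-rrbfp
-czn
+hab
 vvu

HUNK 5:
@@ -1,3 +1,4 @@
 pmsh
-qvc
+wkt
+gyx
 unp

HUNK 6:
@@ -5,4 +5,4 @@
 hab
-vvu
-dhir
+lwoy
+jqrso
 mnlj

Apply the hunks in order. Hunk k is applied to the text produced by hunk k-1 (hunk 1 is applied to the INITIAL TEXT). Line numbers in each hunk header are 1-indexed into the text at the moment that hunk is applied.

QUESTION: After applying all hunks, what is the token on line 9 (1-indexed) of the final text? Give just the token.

Hunk 1: at line 5 remove [plt,lzjwx] add [poiz,olo,fwua] -> 11 lines: pmsh qvc unp rrbfp czn vvu poiz olo fwua jerp injl
Hunk 2: at line 7 remove [olo] add [cle,mnlj] -> 12 lines: pmsh qvc unp rrbfp czn vvu poiz cle mnlj fwua jerp injl
Hunk 3: at line 5 remove [poiz,cle] add [dhir] -> 11 lines: pmsh qvc unp rrbfp czn vvu dhir mnlj fwua jerp injl
Hunk 4: at line 3 remove [rrbfp,czn] add [hab] -> 10 lines: pmsh qvc unp hab vvu dhir mnlj fwua jerp injl
Hunk 5: at line 1 remove [qvc] add [wkt,gyx] -> 11 lines: pmsh wkt gyx unp hab vvu dhir mnlj fwua jerp injl
Hunk 6: at line 5 remove [vvu,dhir] add [lwoy,jqrso] -> 11 lines: pmsh wkt gyx unp hab lwoy jqrso mnlj fwua jerp injl
Final line 9: fwua

Answer: fwua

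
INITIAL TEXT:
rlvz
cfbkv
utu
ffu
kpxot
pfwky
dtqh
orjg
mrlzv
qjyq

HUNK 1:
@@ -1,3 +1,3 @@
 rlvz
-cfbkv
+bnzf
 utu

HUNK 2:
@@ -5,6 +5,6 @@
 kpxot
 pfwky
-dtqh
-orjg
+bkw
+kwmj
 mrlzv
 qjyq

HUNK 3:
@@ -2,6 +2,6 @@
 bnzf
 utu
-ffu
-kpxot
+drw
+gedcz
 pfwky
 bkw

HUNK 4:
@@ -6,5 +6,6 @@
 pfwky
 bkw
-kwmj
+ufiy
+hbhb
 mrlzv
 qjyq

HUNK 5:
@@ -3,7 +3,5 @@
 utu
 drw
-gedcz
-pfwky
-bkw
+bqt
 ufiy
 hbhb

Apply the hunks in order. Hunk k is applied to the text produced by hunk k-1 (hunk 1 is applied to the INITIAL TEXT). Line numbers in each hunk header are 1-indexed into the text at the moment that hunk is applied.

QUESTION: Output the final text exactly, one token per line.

Hunk 1: at line 1 remove [cfbkv] add [bnzf] -> 10 lines: rlvz bnzf utu ffu kpxot pfwky dtqh orjg mrlzv qjyq
Hunk 2: at line 5 remove [dtqh,orjg] add [bkw,kwmj] -> 10 lines: rlvz bnzf utu ffu kpxot pfwky bkw kwmj mrlzv qjyq
Hunk 3: at line 2 remove [ffu,kpxot] add [drw,gedcz] -> 10 lines: rlvz bnzf utu drw gedcz pfwky bkw kwmj mrlzv qjyq
Hunk 4: at line 6 remove [kwmj] add [ufiy,hbhb] -> 11 lines: rlvz bnzf utu drw gedcz pfwky bkw ufiy hbhb mrlzv qjyq
Hunk 5: at line 3 remove [gedcz,pfwky,bkw] add [bqt] -> 9 lines: rlvz bnzf utu drw bqt ufiy hbhb mrlzv qjyq

Answer: rlvz
bnzf
utu
drw
bqt
ufiy
hbhb
mrlzv
qjyq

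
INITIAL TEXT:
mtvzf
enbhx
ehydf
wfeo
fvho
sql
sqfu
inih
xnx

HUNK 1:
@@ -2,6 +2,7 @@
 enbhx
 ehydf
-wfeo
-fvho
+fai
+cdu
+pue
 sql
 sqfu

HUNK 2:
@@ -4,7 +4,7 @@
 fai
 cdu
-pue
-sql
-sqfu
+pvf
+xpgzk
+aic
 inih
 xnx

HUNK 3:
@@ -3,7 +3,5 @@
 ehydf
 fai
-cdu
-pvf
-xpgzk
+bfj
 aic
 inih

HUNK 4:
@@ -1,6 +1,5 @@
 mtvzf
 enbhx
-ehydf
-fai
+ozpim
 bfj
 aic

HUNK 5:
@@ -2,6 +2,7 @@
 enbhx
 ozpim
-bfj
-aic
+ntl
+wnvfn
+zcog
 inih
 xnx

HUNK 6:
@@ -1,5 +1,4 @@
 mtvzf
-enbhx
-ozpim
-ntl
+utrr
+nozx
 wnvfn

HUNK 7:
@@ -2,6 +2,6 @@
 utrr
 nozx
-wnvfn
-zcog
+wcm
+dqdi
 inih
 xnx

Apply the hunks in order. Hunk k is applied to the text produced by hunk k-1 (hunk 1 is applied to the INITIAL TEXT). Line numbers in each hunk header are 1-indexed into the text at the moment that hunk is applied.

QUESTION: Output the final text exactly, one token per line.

Hunk 1: at line 2 remove [wfeo,fvho] add [fai,cdu,pue] -> 10 lines: mtvzf enbhx ehydf fai cdu pue sql sqfu inih xnx
Hunk 2: at line 4 remove [pue,sql,sqfu] add [pvf,xpgzk,aic] -> 10 lines: mtvzf enbhx ehydf fai cdu pvf xpgzk aic inih xnx
Hunk 3: at line 3 remove [cdu,pvf,xpgzk] add [bfj] -> 8 lines: mtvzf enbhx ehydf fai bfj aic inih xnx
Hunk 4: at line 1 remove [ehydf,fai] add [ozpim] -> 7 lines: mtvzf enbhx ozpim bfj aic inih xnx
Hunk 5: at line 2 remove [bfj,aic] add [ntl,wnvfn,zcog] -> 8 lines: mtvzf enbhx ozpim ntl wnvfn zcog inih xnx
Hunk 6: at line 1 remove [enbhx,ozpim,ntl] add [utrr,nozx] -> 7 lines: mtvzf utrr nozx wnvfn zcog inih xnx
Hunk 7: at line 2 remove [wnvfn,zcog] add [wcm,dqdi] -> 7 lines: mtvzf utrr nozx wcm dqdi inih xnx

Answer: mtvzf
utrr
nozx
wcm
dqdi
inih
xnx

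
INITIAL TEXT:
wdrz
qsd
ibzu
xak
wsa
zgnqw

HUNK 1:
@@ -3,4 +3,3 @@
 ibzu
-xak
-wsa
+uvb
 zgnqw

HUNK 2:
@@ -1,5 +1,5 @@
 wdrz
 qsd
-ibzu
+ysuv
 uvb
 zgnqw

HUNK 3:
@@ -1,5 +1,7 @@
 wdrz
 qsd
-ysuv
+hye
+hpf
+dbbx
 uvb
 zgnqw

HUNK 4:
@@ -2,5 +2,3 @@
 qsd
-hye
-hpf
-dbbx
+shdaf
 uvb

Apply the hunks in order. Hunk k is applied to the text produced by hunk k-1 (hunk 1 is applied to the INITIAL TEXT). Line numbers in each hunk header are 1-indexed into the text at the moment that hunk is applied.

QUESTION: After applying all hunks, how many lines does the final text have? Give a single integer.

Answer: 5

Derivation:
Hunk 1: at line 3 remove [xak,wsa] add [uvb] -> 5 lines: wdrz qsd ibzu uvb zgnqw
Hunk 2: at line 1 remove [ibzu] add [ysuv] -> 5 lines: wdrz qsd ysuv uvb zgnqw
Hunk 3: at line 1 remove [ysuv] add [hye,hpf,dbbx] -> 7 lines: wdrz qsd hye hpf dbbx uvb zgnqw
Hunk 4: at line 2 remove [hye,hpf,dbbx] add [shdaf] -> 5 lines: wdrz qsd shdaf uvb zgnqw
Final line count: 5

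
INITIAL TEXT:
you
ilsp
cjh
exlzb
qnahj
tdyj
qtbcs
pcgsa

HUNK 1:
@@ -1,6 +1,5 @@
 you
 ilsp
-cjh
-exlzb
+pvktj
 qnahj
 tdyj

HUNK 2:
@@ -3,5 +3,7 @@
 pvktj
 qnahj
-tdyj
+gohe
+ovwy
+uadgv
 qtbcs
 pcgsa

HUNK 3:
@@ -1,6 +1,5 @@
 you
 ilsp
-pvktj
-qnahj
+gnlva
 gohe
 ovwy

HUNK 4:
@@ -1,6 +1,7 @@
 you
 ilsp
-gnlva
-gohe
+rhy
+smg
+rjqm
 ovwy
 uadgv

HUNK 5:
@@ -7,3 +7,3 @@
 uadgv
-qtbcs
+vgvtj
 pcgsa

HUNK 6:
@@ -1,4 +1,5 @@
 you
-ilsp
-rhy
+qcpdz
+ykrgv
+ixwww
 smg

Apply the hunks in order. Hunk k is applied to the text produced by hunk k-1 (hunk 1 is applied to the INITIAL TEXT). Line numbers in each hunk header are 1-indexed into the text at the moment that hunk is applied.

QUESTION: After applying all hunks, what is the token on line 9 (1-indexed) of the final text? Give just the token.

Hunk 1: at line 1 remove [cjh,exlzb] add [pvktj] -> 7 lines: you ilsp pvktj qnahj tdyj qtbcs pcgsa
Hunk 2: at line 3 remove [tdyj] add [gohe,ovwy,uadgv] -> 9 lines: you ilsp pvktj qnahj gohe ovwy uadgv qtbcs pcgsa
Hunk 3: at line 1 remove [pvktj,qnahj] add [gnlva] -> 8 lines: you ilsp gnlva gohe ovwy uadgv qtbcs pcgsa
Hunk 4: at line 1 remove [gnlva,gohe] add [rhy,smg,rjqm] -> 9 lines: you ilsp rhy smg rjqm ovwy uadgv qtbcs pcgsa
Hunk 5: at line 7 remove [qtbcs] add [vgvtj] -> 9 lines: you ilsp rhy smg rjqm ovwy uadgv vgvtj pcgsa
Hunk 6: at line 1 remove [ilsp,rhy] add [qcpdz,ykrgv,ixwww] -> 10 lines: you qcpdz ykrgv ixwww smg rjqm ovwy uadgv vgvtj pcgsa
Final line 9: vgvtj

Answer: vgvtj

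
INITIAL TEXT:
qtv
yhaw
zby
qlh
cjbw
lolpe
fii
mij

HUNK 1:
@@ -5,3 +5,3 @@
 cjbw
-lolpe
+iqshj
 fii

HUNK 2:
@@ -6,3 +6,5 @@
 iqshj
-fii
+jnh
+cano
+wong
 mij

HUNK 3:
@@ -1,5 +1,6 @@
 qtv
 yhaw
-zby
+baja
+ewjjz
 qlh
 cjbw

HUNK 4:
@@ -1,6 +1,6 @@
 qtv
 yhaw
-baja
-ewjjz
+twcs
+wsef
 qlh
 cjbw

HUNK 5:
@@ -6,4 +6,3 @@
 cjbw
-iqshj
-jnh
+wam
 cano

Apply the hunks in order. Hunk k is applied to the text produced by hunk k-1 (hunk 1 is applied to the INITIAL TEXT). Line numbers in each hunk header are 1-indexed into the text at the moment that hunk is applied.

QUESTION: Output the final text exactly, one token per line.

Hunk 1: at line 5 remove [lolpe] add [iqshj] -> 8 lines: qtv yhaw zby qlh cjbw iqshj fii mij
Hunk 2: at line 6 remove [fii] add [jnh,cano,wong] -> 10 lines: qtv yhaw zby qlh cjbw iqshj jnh cano wong mij
Hunk 3: at line 1 remove [zby] add [baja,ewjjz] -> 11 lines: qtv yhaw baja ewjjz qlh cjbw iqshj jnh cano wong mij
Hunk 4: at line 1 remove [baja,ewjjz] add [twcs,wsef] -> 11 lines: qtv yhaw twcs wsef qlh cjbw iqshj jnh cano wong mij
Hunk 5: at line 6 remove [iqshj,jnh] add [wam] -> 10 lines: qtv yhaw twcs wsef qlh cjbw wam cano wong mij

Answer: qtv
yhaw
twcs
wsef
qlh
cjbw
wam
cano
wong
mij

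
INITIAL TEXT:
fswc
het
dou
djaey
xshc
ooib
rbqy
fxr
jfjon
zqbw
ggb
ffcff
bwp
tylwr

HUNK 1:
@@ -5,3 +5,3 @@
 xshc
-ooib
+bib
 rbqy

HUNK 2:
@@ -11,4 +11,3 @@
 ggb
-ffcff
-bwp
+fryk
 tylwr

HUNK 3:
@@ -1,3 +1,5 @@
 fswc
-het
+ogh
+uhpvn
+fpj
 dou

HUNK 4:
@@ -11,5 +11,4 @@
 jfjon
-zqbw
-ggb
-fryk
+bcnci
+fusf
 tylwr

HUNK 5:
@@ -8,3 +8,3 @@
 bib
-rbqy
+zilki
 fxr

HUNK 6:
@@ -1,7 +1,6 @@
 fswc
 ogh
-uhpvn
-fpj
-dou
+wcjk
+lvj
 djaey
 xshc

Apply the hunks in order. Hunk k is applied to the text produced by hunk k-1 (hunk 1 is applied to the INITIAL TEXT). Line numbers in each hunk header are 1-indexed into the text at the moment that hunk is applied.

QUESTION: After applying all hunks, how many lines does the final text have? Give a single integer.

Answer: 13

Derivation:
Hunk 1: at line 5 remove [ooib] add [bib] -> 14 lines: fswc het dou djaey xshc bib rbqy fxr jfjon zqbw ggb ffcff bwp tylwr
Hunk 2: at line 11 remove [ffcff,bwp] add [fryk] -> 13 lines: fswc het dou djaey xshc bib rbqy fxr jfjon zqbw ggb fryk tylwr
Hunk 3: at line 1 remove [het] add [ogh,uhpvn,fpj] -> 15 lines: fswc ogh uhpvn fpj dou djaey xshc bib rbqy fxr jfjon zqbw ggb fryk tylwr
Hunk 4: at line 11 remove [zqbw,ggb,fryk] add [bcnci,fusf] -> 14 lines: fswc ogh uhpvn fpj dou djaey xshc bib rbqy fxr jfjon bcnci fusf tylwr
Hunk 5: at line 8 remove [rbqy] add [zilki] -> 14 lines: fswc ogh uhpvn fpj dou djaey xshc bib zilki fxr jfjon bcnci fusf tylwr
Hunk 6: at line 1 remove [uhpvn,fpj,dou] add [wcjk,lvj] -> 13 lines: fswc ogh wcjk lvj djaey xshc bib zilki fxr jfjon bcnci fusf tylwr
Final line count: 13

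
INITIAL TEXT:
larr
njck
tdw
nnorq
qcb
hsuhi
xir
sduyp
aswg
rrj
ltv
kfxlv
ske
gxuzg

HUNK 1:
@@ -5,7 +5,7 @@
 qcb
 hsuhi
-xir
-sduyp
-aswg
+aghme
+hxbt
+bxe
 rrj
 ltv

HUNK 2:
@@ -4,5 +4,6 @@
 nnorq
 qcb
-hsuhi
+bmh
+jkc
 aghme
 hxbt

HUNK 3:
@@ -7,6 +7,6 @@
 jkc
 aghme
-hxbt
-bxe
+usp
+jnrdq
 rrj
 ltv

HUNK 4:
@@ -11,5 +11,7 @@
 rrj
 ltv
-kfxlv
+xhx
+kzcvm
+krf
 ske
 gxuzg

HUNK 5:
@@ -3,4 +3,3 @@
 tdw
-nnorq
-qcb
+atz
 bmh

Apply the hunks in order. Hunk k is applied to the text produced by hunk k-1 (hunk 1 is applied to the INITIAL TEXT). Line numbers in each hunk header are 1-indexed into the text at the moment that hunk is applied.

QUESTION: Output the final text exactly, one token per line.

Hunk 1: at line 5 remove [xir,sduyp,aswg] add [aghme,hxbt,bxe] -> 14 lines: larr njck tdw nnorq qcb hsuhi aghme hxbt bxe rrj ltv kfxlv ske gxuzg
Hunk 2: at line 4 remove [hsuhi] add [bmh,jkc] -> 15 lines: larr njck tdw nnorq qcb bmh jkc aghme hxbt bxe rrj ltv kfxlv ske gxuzg
Hunk 3: at line 7 remove [hxbt,bxe] add [usp,jnrdq] -> 15 lines: larr njck tdw nnorq qcb bmh jkc aghme usp jnrdq rrj ltv kfxlv ske gxuzg
Hunk 4: at line 11 remove [kfxlv] add [xhx,kzcvm,krf] -> 17 lines: larr njck tdw nnorq qcb bmh jkc aghme usp jnrdq rrj ltv xhx kzcvm krf ske gxuzg
Hunk 5: at line 3 remove [nnorq,qcb] add [atz] -> 16 lines: larr njck tdw atz bmh jkc aghme usp jnrdq rrj ltv xhx kzcvm krf ske gxuzg

Answer: larr
njck
tdw
atz
bmh
jkc
aghme
usp
jnrdq
rrj
ltv
xhx
kzcvm
krf
ske
gxuzg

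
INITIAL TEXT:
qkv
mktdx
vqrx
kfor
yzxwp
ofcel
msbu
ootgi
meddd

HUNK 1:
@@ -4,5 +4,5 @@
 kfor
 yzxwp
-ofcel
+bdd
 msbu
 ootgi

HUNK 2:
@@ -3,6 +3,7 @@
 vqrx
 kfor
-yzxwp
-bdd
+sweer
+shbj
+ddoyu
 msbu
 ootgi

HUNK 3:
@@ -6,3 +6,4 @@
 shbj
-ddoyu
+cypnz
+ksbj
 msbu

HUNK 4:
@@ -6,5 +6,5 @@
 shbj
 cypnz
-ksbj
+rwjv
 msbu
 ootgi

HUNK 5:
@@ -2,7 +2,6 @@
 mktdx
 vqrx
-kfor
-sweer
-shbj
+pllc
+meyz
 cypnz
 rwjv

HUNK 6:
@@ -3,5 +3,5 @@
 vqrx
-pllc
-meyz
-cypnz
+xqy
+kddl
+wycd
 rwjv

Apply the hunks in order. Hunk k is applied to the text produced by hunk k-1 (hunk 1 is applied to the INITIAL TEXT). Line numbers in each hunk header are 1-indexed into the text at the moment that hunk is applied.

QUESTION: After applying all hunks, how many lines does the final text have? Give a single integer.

Hunk 1: at line 4 remove [ofcel] add [bdd] -> 9 lines: qkv mktdx vqrx kfor yzxwp bdd msbu ootgi meddd
Hunk 2: at line 3 remove [yzxwp,bdd] add [sweer,shbj,ddoyu] -> 10 lines: qkv mktdx vqrx kfor sweer shbj ddoyu msbu ootgi meddd
Hunk 3: at line 6 remove [ddoyu] add [cypnz,ksbj] -> 11 lines: qkv mktdx vqrx kfor sweer shbj cypnz ksbj msbu ootgi meddd
Hunk 4: at line 6 remove [ksbj] add [rwjv] -> 11 lines: qkv mktdx vqrx kfor sweer shbj cypnz rwjv msbu ootgi meddd
Hunk 5: at line 2 remove [kfor,sweer,shbj] add [pllc,meyz] -> 10 lines: qkv mktdx vqrx pllc meyz cypnz rwjv msbu ootgi meddd
Hunk 6: at line 3 remove [pllc,meyz,cypnz] add [xqy,kddl,wycd] -> 10 lines: qkv mktdx vqrx xqy kddl wycd rwjv msbu ootgi meddd
Final line count: 10

Answer: 10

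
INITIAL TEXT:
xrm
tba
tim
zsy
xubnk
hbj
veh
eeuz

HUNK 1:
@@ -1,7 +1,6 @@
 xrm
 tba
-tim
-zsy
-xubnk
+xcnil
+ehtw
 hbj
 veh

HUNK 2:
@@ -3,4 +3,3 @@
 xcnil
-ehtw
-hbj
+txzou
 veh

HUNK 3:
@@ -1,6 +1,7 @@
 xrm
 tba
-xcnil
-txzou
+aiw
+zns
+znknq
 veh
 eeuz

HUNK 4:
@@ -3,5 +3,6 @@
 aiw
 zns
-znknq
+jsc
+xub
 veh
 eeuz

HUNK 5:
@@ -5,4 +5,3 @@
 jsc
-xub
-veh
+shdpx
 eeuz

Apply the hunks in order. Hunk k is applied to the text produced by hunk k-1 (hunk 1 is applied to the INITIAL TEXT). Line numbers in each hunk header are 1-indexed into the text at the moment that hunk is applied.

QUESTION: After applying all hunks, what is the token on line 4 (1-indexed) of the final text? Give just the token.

Answer: zns

Derivation:
Hunk 1: at line 1 remove [tim,zsy,xubnk] add [xcnil,ehtw] -> 7 lines: xrm tba xcnil ehtw hbj veh eeuz
Hunk 2: at line 3 remove [ehtw,hbj] add [txzou] -> 6 lines: xrm tba xcnil txzou veh eeuz
Hunk 3: at line 1 remove [xcnil,txzou] add [aiw,zns,znknq] -> 7 lines: xrm tba aiw zns znknq veh eeuz
Hunk 4: at line 3 remove [znknq] add [jsc,xub] -> 8 lines: xrm tba aiw zns jsc xub veh eeuz
Hunk 5: at line 5 remove [xub,veh] add [shdpx] -> 7 lines: xrm tba aiw zns jsc shdpx eeuz
Final line 4: zns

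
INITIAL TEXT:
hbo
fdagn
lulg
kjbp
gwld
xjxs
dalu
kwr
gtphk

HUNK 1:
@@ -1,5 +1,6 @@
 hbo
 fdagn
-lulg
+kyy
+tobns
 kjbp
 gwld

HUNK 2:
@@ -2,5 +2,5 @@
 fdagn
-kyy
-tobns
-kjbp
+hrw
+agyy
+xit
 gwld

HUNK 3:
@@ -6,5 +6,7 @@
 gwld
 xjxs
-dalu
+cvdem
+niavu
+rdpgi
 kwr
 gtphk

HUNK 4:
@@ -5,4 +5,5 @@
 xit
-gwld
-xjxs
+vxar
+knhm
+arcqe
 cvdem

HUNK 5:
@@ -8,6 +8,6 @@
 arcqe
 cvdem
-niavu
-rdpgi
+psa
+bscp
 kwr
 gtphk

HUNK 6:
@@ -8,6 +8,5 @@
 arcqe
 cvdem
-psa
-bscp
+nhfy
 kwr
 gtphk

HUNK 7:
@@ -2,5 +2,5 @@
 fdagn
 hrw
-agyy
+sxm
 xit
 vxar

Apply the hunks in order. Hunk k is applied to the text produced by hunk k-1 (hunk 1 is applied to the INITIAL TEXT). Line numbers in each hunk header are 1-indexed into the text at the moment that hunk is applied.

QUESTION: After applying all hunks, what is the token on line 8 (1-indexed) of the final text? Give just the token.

Hunk 1: at line 1 remove [lulg] add [kyy,tobns] -> 10 lines: hbo fdagn kyy tobns kjbp gwld xjxs dalu kwr gtphk
Hunk 2: at line 2 remove [kyy,tobns,kjbp] add [hrw,agyy,xit] -> 10 lines: hbo fdagn hrw agyy xit gwld xjxs dalu kwr gtphk
Hunk 3: at line 6 remove [dalu] add [cvdem,niavu,rdpgi] -> 12 lines: hbo fdagn hrw agyy xit gwld xjxs cvdem niavu rdpgi kwr gtphk
Hunk 4: at line 5 remove [gwld,xjxs] add [vxar,knhm,arcqe] -> 13 lines: hbo fdagn hrw agyy xit vxar knhm arcqe cvdem niavu rdpgi kwr gtphk
Hunk 5: at line 8 remove [niavu,rdpgi] add [psa,bscp] -> 13 lines: hbo fdagn hrw agyy xit vxar knhm arcqe cvdem psa bscp kwr gtphk
Hunk 6: at line 8 remove [psa,bscp] add [nhfy] -> 12 lines: hbo fdagn hrw agyy xit vxar knhm arcqe cvdem nhfy kwr gtphk
Hunk 7: at line 2 remove [agyy] add [sxm] -> 12 lines: hbo fdagn hrw sxm xit vxar knhm arcqe cvdem nhfy kwr gtphk
Final line 8: arcqe

Answer: arcqe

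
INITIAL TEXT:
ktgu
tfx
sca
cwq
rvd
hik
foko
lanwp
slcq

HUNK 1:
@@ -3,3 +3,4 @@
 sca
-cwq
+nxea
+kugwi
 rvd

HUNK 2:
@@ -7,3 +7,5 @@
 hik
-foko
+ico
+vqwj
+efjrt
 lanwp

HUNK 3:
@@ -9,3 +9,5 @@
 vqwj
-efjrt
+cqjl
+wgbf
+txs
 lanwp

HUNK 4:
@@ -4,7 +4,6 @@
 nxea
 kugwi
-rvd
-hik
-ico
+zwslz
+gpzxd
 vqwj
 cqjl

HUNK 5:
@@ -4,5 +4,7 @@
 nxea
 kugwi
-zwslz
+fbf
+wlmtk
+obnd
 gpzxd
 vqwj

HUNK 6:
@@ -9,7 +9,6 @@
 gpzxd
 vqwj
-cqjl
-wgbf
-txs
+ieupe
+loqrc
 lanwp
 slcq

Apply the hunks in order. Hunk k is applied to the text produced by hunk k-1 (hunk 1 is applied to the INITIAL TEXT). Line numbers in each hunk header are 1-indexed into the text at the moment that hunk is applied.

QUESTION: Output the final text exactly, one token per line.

Answer: ktgu
tfx
sca
nxea
kugwi
fbf
wlmtk
obnd
gpzxd
vqwj
ieupe
loqrc
lanwp
slcq

Derivation:
Hunk 1: at line 3 remove [cwq] add [nxea,kugwi] -> 10 lines: ktgu tfx sca nxea kugwi rvd hik foko lanwp slcq
Hunk 2: at line 7 remove [foko] add [ico,vqwj,efjrt] -> 12 lines: ktgu tfx sca nxea kugwi rvd hik ico vqwj efjrt lanwp slcq
Hunk 3: at line 9 remove [efjrt] add [cqjl,wgbf,txs] -> 14 lines: ktgu tfx sca nxea kugwi rvd hik ico vqwj cqjl wgbf txs lanwp slcq
Hunk 4: at line 4 remove [rvd,hik,ico] add [zwslz,gpzxd] -> 13 lines: ktgu tfx sca nxea kugwi zwslz gpzxd vqwj cqjl wgbf txs lanwp slcq
Hunk 5: at line 4 remove [zwslz] add [fbf,wlmtk,obnd] -> 15 lines: ktgu tfx sca nxea kugwi fbf wlmtk obnd gpzxd vqwj cqjl wgbf txs lanwp slcq
Hunk 6: at line 9 remove [cqjl,wgbf,txs] add [ieupe,loqrc] -> 14 lines: ktgu tfx sca nxea kugwi fbf wlmtk obnd gpzxd vqwj ieupe loqrc lanwp slcq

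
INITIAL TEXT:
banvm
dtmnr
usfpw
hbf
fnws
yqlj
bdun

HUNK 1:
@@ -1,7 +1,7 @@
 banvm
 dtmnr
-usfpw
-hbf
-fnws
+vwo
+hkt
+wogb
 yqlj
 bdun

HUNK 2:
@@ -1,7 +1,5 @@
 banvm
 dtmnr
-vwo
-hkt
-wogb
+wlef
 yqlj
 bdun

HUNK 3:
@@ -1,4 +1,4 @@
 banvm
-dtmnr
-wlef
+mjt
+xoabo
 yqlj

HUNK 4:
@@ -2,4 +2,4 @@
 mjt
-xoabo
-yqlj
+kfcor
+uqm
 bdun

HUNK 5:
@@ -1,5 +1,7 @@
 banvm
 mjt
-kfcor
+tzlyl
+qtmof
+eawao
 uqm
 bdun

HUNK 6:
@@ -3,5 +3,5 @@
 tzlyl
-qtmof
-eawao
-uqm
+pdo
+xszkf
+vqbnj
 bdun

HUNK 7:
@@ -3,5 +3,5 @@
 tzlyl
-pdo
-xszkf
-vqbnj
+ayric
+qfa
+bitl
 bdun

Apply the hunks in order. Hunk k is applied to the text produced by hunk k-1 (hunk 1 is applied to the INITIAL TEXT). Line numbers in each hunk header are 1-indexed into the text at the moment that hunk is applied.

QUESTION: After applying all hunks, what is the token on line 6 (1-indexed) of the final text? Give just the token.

Answer: bitl

Derivation:
Hunk 1: at line 1 remove [usfpw,hbf,fnws] add [vwo,hkt,wogb] -> 7 lines: banvm dtmnr vwo hkt wogb yqlj bdun
Hunk 2: at line 1 remove [vwo,hkt,wogb] add [wlef] -> 5 lines: banvm dtmnr wlef yqlj bdun
Hunk 3: at line 1 remove [dtmnr,wlef] add [mjt,xoabo] -> 5 lines: banvm mjt xoabo yqlj bdun
Hunk 4: at line 2 remove [xoabo,yqlj] add [kfcor,uqm] -> 5 lines: banvm mjt kfcor uqm bdun
Hunk 5: at line 1 remove [kfcor] add [tzlyl,qtmof,eawao] -> 7 lines: banvm mjt tzlyl qtmof eawao uqm bdun
Hunk 6: at line 3 remove [qtmof,eawao,uqm] add [pdo,xszkf,vqbnj] -> 7 lines: banvm mjt tzlyl pdo xszkf vqbnj bdun
Hunk 7: at line 3 remove [pdo,xszkf,vqbnj] add [ayric,qfa,bitl] -> 7 lines: banvm mjt tzlyl ayric qfa bitl bdun
Final line 6: bitl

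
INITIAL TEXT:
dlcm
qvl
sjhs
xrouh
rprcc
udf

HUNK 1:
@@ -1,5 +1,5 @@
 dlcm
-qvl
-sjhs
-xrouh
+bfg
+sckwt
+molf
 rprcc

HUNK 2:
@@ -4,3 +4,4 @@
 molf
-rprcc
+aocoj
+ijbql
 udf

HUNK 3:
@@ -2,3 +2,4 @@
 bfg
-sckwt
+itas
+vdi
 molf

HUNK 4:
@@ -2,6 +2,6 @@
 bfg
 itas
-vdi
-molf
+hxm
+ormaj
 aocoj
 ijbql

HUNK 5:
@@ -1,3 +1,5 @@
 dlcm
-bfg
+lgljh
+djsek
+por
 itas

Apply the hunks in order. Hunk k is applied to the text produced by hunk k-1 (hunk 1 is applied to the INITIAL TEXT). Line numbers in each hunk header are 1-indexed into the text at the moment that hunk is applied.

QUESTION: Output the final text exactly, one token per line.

Answer: dlcm
lgljh
djsek
por
itas
hxm
ormaj
aocoj
ijbql
udf

Derivation:
Hunk 1: at line 1 remove [qvl,sjhs,xrouh] add [bfg,sckwt,molf] -> 6 lines: dlcm bfg sckwt molf rprcc udf
Hunk 2: at line 4 remove [rprcc] add [aocoj,ijbql] -> 7 lines: dlcm bfg sckwt molf aocoj ijbql udf
Hunk 3: at line 2 remove [sckwt] add [itas,vdi] -> 8 lines: dlcm bfg itas vdi molf aocoj ijbql udf
Hunk 4: at line 2 remove [vdi,molf] add [hxm,ormaj] -> 8 lines: dlcm bfg itas hxm ormaj aocoj ijbql udf
Hunk 5: at line 1 remove [bfg] add [lgljh,djsek,por] -> 10 lines: dlcm lgljh djsek por itas hxm ormaj aocoj ijbql udf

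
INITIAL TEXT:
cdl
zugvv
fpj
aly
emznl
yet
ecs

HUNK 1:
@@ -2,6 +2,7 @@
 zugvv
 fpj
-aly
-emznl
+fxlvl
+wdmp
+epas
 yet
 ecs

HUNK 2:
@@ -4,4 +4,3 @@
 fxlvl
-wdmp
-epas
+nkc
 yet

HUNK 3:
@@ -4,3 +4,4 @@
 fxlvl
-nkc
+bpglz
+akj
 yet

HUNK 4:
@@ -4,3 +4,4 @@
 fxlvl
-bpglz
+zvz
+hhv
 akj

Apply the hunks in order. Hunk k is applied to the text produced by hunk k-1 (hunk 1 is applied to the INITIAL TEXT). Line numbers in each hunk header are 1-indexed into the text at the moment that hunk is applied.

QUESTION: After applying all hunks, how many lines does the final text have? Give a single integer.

Hunk 1: at line 2 remove [aly,emznl] add [fxlvl,wdmp,epas] -> 8 lines: cdl zugvv fpj fxlvl wdmp epas yet ecs
Hunk 2: at line 4 remove [wdmp,epas] add [nkc] -> 7 lines: cdl zugvv fpj fxlvl nkc yet ecs
Hunk 3: at line 4 remove [nkc] add [bpglz,akj] -> 8 lines: cdl zugvv fpj fxlvl bpglz akj yet ecs
Hunk 4: at line 4 remove [bpglz] add [zvz,hhv] -> 9 lines: cdl zugvv fpj fxlvl zvz hhv akj yet ecs
Final line count: 9

Answer: 9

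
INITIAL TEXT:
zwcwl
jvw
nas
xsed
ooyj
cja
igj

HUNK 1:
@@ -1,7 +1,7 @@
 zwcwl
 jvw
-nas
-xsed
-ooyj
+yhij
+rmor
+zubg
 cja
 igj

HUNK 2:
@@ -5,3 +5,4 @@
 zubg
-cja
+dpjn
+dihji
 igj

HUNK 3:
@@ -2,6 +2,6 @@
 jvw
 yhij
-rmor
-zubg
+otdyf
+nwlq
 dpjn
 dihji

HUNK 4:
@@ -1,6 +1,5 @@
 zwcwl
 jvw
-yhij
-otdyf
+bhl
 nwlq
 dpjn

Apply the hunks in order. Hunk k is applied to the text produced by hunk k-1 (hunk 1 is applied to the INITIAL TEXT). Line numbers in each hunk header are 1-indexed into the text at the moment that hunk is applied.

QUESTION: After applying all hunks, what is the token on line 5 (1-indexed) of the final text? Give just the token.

Hunk 1: at line 1 remove [nas,xsed,ooyj] add [yhij,rmor,zubg] -> 7 lines: zwcwl jvw yhij rmor zubg cja igj
Hunk 2: at line 5 remove [cja] add [dpjn,dihji] -> 8 lines: zwcwl jvw yhij rmor zubg dpjn dihji igj
Hunk 3: at line 2 remove [rmor,zubg] add [otdyf,nwlq] -> 8 lines: zwcwl jvw yhij otdyf nwlq dpjn dihji igj
Hunk 4: at line 1 remove [yhij,otdyf] add [bhl] -> 7 lines: zwcwl jvw bhl nwlq dpjn dihji igj
Final line 5: dpjn

Answer: dpjn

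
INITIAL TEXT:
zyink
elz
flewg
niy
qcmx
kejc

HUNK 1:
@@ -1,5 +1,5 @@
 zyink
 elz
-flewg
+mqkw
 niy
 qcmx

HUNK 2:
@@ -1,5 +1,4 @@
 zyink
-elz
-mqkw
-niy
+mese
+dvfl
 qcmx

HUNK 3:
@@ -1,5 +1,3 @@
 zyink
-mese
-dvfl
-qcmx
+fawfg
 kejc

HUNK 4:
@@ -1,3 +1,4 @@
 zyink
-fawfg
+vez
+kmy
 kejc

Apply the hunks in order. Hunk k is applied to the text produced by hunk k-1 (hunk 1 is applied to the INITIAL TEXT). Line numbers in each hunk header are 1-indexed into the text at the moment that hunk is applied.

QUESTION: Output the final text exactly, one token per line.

Hunk 1: at line 1 remove [flewg] add [mqkw] -> 6 lines: zyink elz mqkw niy qcmx kejc
Hunk 2: at line 1 remove [elz,mqkw,niy] add [mese,dvfl] -> 5 lines: zyink mese dvfl qcmx kejc
Hunk 3: at line 1 remove [mese,dvfl,qcmx] add [fawfg] -> 3 lines: zyink fawfg kejc
Hunk 4: at line 1 remove [fawfg] add [vez,kmy] -> 4 lines: zyink vez kmy kejc

Answer: zyink
vez
kmy
kejc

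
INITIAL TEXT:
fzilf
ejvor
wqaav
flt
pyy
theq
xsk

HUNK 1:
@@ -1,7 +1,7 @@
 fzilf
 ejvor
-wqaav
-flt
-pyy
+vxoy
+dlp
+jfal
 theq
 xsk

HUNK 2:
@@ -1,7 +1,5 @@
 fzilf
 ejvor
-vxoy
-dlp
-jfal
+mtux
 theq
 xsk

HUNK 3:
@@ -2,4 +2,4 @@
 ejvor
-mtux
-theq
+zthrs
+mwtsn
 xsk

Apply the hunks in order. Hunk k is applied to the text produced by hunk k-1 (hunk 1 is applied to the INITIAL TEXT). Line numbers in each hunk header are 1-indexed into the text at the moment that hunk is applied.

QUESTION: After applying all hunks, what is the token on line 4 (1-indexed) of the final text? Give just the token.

Answer: mwtsn

Derivation:
Hunk 1: at line 1 remove [wqaav,flt,pyy] add [vxoy,dlp,jfal] -> 7 lines: fzilf ejvor vxoy dlp jfal theq xsk
Hunk 2: at line 1 remove [vxoy,dlp,jfal] add [mtux] -> 5 lines: fzilf ejvor mtux theq xsk
Hunk 3: at line 2 remove [mtux,theq] add [zthrs,mwtsn] -> 5 lines: fzilf ejvor zthrs mwtsn xsk
Final line 4: mwtsn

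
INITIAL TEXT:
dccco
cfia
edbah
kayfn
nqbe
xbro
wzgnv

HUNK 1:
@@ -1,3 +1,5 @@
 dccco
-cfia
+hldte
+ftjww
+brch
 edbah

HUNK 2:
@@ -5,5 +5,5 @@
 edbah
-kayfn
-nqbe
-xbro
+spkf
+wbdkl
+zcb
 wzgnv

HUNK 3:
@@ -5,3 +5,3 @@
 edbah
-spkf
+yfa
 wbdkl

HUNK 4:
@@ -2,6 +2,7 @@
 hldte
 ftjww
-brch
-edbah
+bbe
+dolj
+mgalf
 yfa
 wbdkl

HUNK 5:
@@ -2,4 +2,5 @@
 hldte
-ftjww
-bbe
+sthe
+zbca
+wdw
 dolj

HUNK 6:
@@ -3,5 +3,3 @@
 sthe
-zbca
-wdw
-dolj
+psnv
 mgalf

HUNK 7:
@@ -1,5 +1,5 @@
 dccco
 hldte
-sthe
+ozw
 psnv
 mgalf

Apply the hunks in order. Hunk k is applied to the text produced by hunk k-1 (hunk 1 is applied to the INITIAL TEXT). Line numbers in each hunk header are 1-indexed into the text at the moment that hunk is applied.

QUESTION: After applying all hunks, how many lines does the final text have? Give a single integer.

Hunk 1: at line 1 remove [cfia] add [hldte,ftjww,brch] -> 9 lines: dccco hldte ftjww brch edbah kayfn nqbe xbro wzgnv
Hunk 2: at line 5 remove [kayfn,nqbe,xbro] add [spkf,wbdkl,zcb] -> 9 lines: dccco hldte ftjww brch edbah spkf wbdkl zcb wzgnv
Hunk 3: at line 5 remove [spkf] add [yfa] -> 9 lines: dccco hldte ftjww brch edbah yfa wbdkl zcb wzgnv
Hunk 4: at line 2 remove [brch,edbah] add [bbe,dolj,mgalf] -> 10 lines: dccco hldte ftjww bbe dolj mgalf yfa wbdkl zcb wzgnv
Hunk 5: at line 2 remove [ftjww,bbe] add [sthe,zbca,wdw] -> 11 lines: dccco hldte sthe zbca wdw dolj mgalf yfa wbdkl zcb wzgnv
Hunk 6: at line 3 remove [zbca,wdw,dolj] add [psnv] -> 9 lines: dccco hldte sthe psnv mgalf yfa wbdkl zcb wzgnv
Hunk 7: at line 1 remove [sthe] add [ozw] -> 9 lines: dccco hldte ozw psnv mgalf yfa wbdkl zcb wzgnv
Final line count: 9

Answer: 9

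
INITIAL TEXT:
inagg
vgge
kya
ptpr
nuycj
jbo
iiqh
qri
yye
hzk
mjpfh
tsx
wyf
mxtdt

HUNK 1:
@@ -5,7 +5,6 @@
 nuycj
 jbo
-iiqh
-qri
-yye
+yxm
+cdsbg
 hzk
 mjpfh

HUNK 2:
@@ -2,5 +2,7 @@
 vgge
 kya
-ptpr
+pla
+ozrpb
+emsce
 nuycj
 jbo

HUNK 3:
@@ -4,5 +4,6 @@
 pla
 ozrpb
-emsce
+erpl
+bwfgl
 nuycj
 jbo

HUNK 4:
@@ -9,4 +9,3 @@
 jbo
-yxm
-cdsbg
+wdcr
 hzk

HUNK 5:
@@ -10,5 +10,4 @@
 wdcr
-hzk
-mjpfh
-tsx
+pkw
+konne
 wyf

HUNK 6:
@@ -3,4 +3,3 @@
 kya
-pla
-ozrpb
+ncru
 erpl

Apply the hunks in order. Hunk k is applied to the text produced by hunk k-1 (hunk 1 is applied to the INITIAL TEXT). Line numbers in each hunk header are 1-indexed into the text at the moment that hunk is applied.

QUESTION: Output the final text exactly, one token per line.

Answer: inagg
vgge
kya
ncru
erpl
bwfgl
nuycj
jbo
wdcr
pkw
konne
wyf
mxtdt

Derivation:
Hunk 1: at line 5 remove [iiqh,qri,yye] add [yxm,cdsbg] -> 13 lines: inagg vgge kya ptpr nuycj jbo yxm cdsbg hzk mjpfh tsx wyf mxtdt
Hunk 2: at line 2 remove [ptpr] add [pla,ozrpb,emsce] -> 15 lines: inagg vgge kya pla ozrpb emsce nuycj jbo yxm cdsbg hzk mjpfh tsx wyf mxtdt
Hunk 3: at line 4 remove [emsce] add [erpl,bwfgl] -> 16 lines: inagg vgge kya pla ozrpb erpl bwfgl nuycj jbo yxm cdsbg hzk mjpfh tsx wyf mxtdt
Hunk 4: at line 9 remove [yxm,cdsbg] add [wdcr] -> 15 lines: inagg vgge kya pla ozrpb erpl bwfgl nuycj jbo wdcr hzk mjpfh tsx wyf mxtdt
Hunk 5: at line 10 remove [hzk,mjpfh,tsx] add [pkw,konne] -> 14 lines: inagg vgge kya pla ozrpb erpl bwfgl nuycj jbo wdcr pkw konne wyf mxtdt
Hunk 6: at line 3 remove [pla,ozrpb] add [ncru] -> 13 lines: inagg vgge kya ncru erpl bwfgl nuycj jbo wdcr pkw konne wyf mxtdt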